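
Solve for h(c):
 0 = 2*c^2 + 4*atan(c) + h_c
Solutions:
 h(c) = C1 - 2*c^3/3 - 4*c*atan(c) + 2*log(c^2 + 1)


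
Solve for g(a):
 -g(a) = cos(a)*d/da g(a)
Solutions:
 g(a) = C1*sqrt(sin(a) - 1)/sqrt(sin(a) + 1)


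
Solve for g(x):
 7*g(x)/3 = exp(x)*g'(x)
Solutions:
 g(x) = C1*exp(-7*exp(-x)/3)


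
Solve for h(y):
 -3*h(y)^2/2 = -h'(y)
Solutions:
 h(y) = -2/(C1 + 3*y)


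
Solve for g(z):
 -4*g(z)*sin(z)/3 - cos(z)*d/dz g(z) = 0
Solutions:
 g(z) = C1*cos(z)^(4/3)


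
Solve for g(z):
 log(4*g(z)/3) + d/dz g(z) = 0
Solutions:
 Integral(1/(log(_y) - log(3) + 2*log(2)), (_y, g(z))) = C1 - z


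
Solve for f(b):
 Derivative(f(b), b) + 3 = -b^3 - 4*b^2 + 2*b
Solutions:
 f(b) = C1 - b^4/4 - 4*b^3/3 + b^2 - 3*b


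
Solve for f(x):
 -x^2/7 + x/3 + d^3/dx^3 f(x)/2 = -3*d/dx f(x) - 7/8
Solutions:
 f(x) = C1 + C2*sin(sqrt(6)*x) + C3*cos(sqrt(6)*x) + x^3/63 - x^2/18 - 155*x/504


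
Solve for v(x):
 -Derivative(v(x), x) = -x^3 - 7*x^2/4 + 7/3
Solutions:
 v(x) = C1 + x^4/4 + 7*x^3/12 - 7*x/3


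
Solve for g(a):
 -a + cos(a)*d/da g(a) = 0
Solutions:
 g(a) = C1 + Integral(a/cos(a), a)


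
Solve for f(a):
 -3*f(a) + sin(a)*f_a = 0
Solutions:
 f(a) = C1*(cos(a) - 1)^(3/2)/(cos(a) + 1)^(3/2)


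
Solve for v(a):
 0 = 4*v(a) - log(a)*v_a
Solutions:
 v(a) = C1*exp(4*li(a))


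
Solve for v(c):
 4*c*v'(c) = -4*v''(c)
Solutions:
 v(c) = C1 + C2*erf(sqrt(2)*c/2)


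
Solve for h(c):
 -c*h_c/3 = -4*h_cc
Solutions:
 h(c) = C1 + C2*erfi(sqrt(6)*c/12)


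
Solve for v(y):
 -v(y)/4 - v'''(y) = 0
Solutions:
 v(y) = C3*exp(-2^(1/3)*y/2) + (C1*sin(2^(1/3)*sqrt(3)*y/4) + C2*cos(2^(1/3)*sqrt(3)*y/4))*exp(2^(1/3)*y/4)


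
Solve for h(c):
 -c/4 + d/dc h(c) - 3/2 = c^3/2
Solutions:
 h(c) = C1 + c^4/8 + c^2/8 + 3*c/2


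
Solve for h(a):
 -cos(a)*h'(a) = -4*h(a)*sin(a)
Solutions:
 h(a) = C1/cos(a)^4


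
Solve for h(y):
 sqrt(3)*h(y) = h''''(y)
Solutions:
 h(y) = C1*exp(-3^(1/8)*y) + C2*exp(3^(1/8)*y) + C3*sin(3^(1/8)*y) + C4*cos(3^(1/8)*y)


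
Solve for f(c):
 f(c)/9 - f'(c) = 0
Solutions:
 f(c) = C1*exp(c/9)


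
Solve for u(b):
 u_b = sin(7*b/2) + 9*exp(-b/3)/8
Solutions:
 u(b) = C1 - 2*cos(7*b/2)/7 - 27*exp(-b/3)/8


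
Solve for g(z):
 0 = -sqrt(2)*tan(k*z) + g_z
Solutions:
 g(z) = C1 + sqrt(2)*Piecewise((-log(cos(k*z))/k, Ne(k, 0)), (0, True))


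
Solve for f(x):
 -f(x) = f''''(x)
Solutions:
 f(x) = (C1*sin(sqrt(2)*x/2) + C2*cos(sqrt(2)*x/2))*exp(-sqrt(2)*x/2) + (C3*sin(sqrt(2)*x/2) + C4*cos(sqrt(2)*x/2))*exp(sqrt(2)*x/2)


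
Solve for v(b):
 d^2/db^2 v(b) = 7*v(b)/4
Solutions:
 v(b) = C1*exp(-sqrt(7)*b/2) + C2*exp(sqrt(7)*b/2)


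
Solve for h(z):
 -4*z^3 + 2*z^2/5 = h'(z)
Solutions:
 h(z) = C1 - z^4 + 2*z^3/15


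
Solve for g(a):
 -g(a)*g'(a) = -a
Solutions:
 g(a) = -sqrt(C1 + a^2)
 g(a) = sqrt(C1 + a^2)


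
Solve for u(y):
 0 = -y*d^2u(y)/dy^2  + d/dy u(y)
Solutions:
 u(y) = C1 + C2*y^2


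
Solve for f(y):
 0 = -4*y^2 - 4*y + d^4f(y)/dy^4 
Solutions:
 f(y) = C1 + C2*y + C3*y^2 + C4*y^3 + y^6/90 + y^5/30


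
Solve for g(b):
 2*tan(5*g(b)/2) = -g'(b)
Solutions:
 g(b) = -2*asin(C1*exp(-5*b))/5 + 2*pi/5
 g(b) = 2*asin(C1*exp(-5*b))/5


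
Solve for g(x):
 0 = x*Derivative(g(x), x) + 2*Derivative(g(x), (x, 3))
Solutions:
 g(x) = C1 + Integral(C2*airyai(-2^(2/3)*x/2) + C3*airybi(-2^(2/3)*x/2), x)


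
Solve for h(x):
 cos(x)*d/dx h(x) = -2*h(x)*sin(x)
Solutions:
 h(x) = C1*cos(x)^2


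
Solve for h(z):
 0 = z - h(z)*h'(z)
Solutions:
 h(z) = -sqrt(C1 + z^2)
 h(z) = sqrt(C1 + z^2)


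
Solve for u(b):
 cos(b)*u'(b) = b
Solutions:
 u(b) = C1 + Integral(b/cos(b), b)


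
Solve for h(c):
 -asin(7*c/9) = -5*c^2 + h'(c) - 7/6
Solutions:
 h(c) = C1 + 5*c^3/3 - c*asin(7*c/9) + 7*c/6 - sqrt(81 - 49*c^2)/7


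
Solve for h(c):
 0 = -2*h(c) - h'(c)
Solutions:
 h(c) = C1*exp(-2*c)


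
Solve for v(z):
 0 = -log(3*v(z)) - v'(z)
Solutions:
 Integral(1/(log(_y) + log(3)), (_y, v(z))) = C1 - z


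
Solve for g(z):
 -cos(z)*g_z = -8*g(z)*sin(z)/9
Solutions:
 g(z) = C1/cos(z)^(8/9)


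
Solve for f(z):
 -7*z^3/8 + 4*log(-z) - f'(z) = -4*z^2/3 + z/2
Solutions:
 f(z) = C1 - 7*z^4/32 + 4*z^3/9 - z^2/4 + 4*z*log(-z) - 4*z


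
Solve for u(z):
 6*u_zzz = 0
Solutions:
 u(z) = C1 + C2*z + C3*z^2


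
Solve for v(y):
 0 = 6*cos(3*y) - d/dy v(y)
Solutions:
 v(y) = C1 + 2*sin(3*y)


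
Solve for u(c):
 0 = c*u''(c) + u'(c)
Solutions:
 u(c) = C1 + C2*log(c)


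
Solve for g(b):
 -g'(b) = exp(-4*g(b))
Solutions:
 g(b) = log(-I*(C1 - 4*b)^(1/4))
 g(b) = log(I*(C1 - 4*b)^(1/4))
 g(b) = log(-(C1 - 4*b)^(1/4))
 g(b) = log(C1 - 4*b)/4


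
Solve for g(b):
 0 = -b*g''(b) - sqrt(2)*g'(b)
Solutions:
 g(b) = C1 + C2*b^(1 - sqrt(2))


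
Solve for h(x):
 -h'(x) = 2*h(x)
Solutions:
 h(x) = C1*exp(-2*x)


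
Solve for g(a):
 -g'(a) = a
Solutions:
 g(a) = C1 - a^2/2


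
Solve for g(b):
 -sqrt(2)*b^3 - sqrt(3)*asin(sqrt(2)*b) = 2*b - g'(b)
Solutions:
 g(b) = C1 + sqrt(2)*b^4/4 + b^2 + sqrt(3)*(b*asin(sqrt(2)*b) + sqrt(2)*sqrt(1 - 2*b^2)/2)


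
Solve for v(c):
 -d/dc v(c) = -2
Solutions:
 v(c) = C1 + 2*c


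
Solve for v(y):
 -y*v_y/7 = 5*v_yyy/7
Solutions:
 v(y) = C1 + Integral(C2*airyai(-5^(2/3)*y/5) + C3*airybi(-5^(2/3)*y/5), y)


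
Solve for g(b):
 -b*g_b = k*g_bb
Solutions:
 g(b) = C1 + C2*sqrt(k)*erf(sqrt(2)*b*sqrt(1/k)/2)


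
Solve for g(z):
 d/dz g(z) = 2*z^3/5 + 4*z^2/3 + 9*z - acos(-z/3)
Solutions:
 g(z) = C1 + z^4/10 + 4*z^3/9 + 9*z^2/2 - z*acos(-z/3) - sqrt(9 - z^2)


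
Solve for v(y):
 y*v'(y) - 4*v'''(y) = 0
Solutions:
 v(y) = C1 + Integral(C2*airyai(2^(1/3)*y/2) + C3*airybi(2^(1/3)*y/2), y)


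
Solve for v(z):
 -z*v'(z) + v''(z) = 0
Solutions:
 v(z) = C1 + C2*erfi(sqrt(2)*z/2)


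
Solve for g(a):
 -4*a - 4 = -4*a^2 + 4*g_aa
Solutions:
 g(a) = C1 + C2*a + a^4/12 - a^3/6 - a^2/2


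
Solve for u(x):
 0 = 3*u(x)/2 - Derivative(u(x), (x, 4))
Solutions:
 u(x) = C1*exp(-2^(3/4)*3^(1/4)*x/2) + C2*exp(2^(3/4)*3^(1/4)*x/2) + C3*sin(2^(3/4)*3^(1/4)*x/2) + C4*cos(2^(3/4)*3^(1/4)*x/2)


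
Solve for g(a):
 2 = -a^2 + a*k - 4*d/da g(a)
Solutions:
 g(a) = C1 - a^3/12 + a^2*k/8 - a/2


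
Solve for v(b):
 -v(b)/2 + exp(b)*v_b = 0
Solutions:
 v(b) = C1*exp(-exp(-b)/2)


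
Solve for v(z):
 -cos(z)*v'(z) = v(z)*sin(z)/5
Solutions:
 v(z) = C1*cos(z)^(1/5)


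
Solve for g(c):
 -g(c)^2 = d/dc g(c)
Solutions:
 g(c) = 1/(C1 + c)


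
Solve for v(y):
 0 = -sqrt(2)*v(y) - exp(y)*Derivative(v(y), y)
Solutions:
 v(y) = C1*exp(sqrt(2)*exp(-y))


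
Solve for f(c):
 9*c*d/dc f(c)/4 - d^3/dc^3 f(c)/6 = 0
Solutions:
 f(c) = C1 + Integral(C2*airyai(3*2^(2/3)*c/2) + C3*airybi(3*2^(2/3)*c/2), c)


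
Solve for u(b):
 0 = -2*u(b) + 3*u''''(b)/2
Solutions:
 u(b) = C1*exp(-sqrt(2)*3^(3/4)*b/3) + C2*exp(sqrt(2)*3^(3/4)*b/3) + C3*sin(sqrt(2)*3^(3/4)*b/3) + C4*cos(sqrt(2)*3^(3/4)*b/3)


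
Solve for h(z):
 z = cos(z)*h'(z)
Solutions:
 h(z) = C1 + Integral(z/cos(z), z)


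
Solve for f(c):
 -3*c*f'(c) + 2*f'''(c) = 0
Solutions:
 f(c) = C1 + Integral(C2*airyai(2^(2/3)*3^(1/3)*c/2) + C3*airybi(2^(2/3)*3^(1/3)*c/2), c)


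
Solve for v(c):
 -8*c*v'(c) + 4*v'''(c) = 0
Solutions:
 v(c) = C1 + Integral(C2*airyai(2^(1/3)*c) + C3*airybi(2^(1/3)*c), c)


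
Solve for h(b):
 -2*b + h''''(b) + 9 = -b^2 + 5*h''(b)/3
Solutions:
 h(b) = C1 + C2*b + C3*exp(-sqrt(15)*b/3) + C4*exp(sqrt(15)*b/3) + b^4/20 - b^3/5 + 153*b^2/50


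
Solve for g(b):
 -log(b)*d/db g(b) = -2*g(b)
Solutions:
 g(b) = C1*exp(2*li(b))


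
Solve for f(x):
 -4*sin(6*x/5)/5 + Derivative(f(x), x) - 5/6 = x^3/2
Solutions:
 f(x) = C1 + x^4/8 + 5*x/6 - 2*cos(6*x/5)/3


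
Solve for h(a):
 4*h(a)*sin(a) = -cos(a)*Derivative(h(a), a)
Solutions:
 h(a) = C1*cos(a)^4


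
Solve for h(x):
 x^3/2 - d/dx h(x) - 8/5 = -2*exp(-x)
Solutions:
 h(x) = C1 + x^4/8 - 8*x/5 - 2*exp(-x)


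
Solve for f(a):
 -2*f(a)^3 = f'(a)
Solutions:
 f(a) = -sqrt(2)*sqrt(-1/(C1 - 2*a))/2
 f(a) = sqrt(2)*sqrt(-1/(C1 - 2*a))/2


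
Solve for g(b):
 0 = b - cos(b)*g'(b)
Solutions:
 g(b) = C1 + Integral(b/cos(b), b)


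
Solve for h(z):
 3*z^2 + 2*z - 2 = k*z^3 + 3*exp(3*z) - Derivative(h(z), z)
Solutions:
 h(z) = C1 + k*z^4/4 - z^3 - z^2 + 2*z + exp(3*z)


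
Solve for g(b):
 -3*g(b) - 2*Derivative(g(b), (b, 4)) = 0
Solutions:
 g(b) = (C1*sin(6^(1/4)*b/2) + C2*cos(6^(1/4)*b/2))*exp(-6^(1/4)*b/2) + (C3*sin(6^(1/4)*b/2) + C4*cos(6^(1/4)*b/2))*exp(6^(1/4)*b/2)


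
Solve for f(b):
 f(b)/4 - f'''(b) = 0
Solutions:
 f(b) = C3*exp(2^(1/3)*b/2) + (C1*sin(2^(1/3)*sqrt(3)*b/4) + C2*cos(2^(1/3)*sqrt(3)*b/4))*exp(-2^(1/3)*b/4)


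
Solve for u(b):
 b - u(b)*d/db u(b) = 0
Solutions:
 u(b) = -sqrt(C1 + b^2)
 u(b) = sqrt(C1 + b^2)


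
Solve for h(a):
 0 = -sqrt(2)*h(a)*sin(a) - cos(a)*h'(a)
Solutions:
 h(a) = C1*cos(a)^(sqrt(2))


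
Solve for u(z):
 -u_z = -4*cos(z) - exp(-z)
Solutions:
 u(z) = C1 + 4*sin(z) - exp(-z)


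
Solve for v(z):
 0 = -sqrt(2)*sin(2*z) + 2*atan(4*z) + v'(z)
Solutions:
 v(z) = C1 - 2*z*atan(4*z) + log(16*z^2 + 1)/4 - sqrt(2)*cos(2*z)/2


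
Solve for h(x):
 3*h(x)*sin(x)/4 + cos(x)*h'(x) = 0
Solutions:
 h(x) = C1*cos(x)^(3/4)


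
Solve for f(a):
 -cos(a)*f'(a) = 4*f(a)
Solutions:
 f(a) = C1*(sin(a)^2 - 2*sin(a) + 1)/(sin(a)^2 + 2*sin(a) + 1)


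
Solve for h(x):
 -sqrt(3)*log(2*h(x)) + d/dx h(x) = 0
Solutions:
 -sqrt(3)*Integral(1/(log(_y) + log(2)), (_y, h(x)))/3 = C1 - x


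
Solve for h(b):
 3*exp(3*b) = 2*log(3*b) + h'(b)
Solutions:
 h(b) = C1 - 2*b*log(b) + 2*b*(1 - log(3)) + exp(3*b)


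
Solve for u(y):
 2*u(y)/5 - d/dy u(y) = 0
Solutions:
 u(y) = C1*exp(2*y/5)


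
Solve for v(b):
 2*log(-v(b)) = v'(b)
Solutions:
 -li(-v(b)) = C1 + 2*b


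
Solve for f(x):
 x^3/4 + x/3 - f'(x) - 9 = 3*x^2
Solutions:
 f(x) = C1 + x^4/16 - x^3 + x^2/6 - 9*x


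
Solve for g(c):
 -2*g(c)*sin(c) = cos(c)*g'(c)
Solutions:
 g(c) = C1*cos(c)^2


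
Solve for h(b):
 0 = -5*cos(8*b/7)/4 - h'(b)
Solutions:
 h(b) = C1 - 35*sin(8*b/7)/32


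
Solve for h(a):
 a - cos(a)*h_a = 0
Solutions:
 h(a) = C1 + Integral(a/cos(a), a)


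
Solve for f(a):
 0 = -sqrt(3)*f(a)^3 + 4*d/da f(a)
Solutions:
 f(a) = -sqrt(2)*sqrt(-1/(C1 + sqrt(3)*a))
 f(a) = sqrt(2)*sqrt(-1/(C1 + sqrt(3)*a))


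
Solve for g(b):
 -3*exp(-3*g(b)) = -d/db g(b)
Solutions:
 g(b) = log(C1 + 9*b)/3
 g(b) = log((-3^(1/3) - 3^(5/6)*I)*(C1 + 3*b)^(1/3)/2)
 g(b) = log((-3^(1/3) + 3^(5/6)*I)*(C1 + 3*b)^(1/3)/2)


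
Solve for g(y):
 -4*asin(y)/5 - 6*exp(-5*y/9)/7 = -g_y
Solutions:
 g(y) = C1 + 4*y*asin(y)/5 + 4*sqrt(1 - y^2)/5 - 54*exp(-5*y/9)/35


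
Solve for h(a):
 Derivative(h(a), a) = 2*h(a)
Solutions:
 h(a) = C1*exp(2*a)


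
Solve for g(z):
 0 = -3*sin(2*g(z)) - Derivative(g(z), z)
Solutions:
 g(z) = pi - acos((-C1 - exp(12*z))/(C1 - exp(12*z)))/2
 g(z) = acos((-C1 - exp(12*z))/(C1 - exp(12*z)))/2


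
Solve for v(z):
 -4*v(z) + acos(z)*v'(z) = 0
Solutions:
 v(z) = C1*exp(4*Integral(1/acos(z), z))


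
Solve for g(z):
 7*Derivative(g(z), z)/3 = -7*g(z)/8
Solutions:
 g(z) = C1*exp(-3*z/8)


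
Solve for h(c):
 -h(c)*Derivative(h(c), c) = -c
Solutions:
 h(c) = -sqrt(C1 + c^2)
 h(c) = sqrt(C1 + c^2)


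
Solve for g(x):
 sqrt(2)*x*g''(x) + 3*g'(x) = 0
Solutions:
 g(x) = C1 + C2*x^(1 - 3*sqrt(2)/2)


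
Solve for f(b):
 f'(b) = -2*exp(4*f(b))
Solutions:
 f(b) = log(-I*(1/(C1 + 8*b))^(1/4))
 f(b) = log(I*(1/(C1 + 8*b))^(1/4))
 f(b) = log(-(1/(C1 + 8*b))^(1/4))
 f(b) = log(1/(C1 + 8*b))/4


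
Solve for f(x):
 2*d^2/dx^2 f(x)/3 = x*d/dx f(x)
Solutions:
 f(x) = C1 + C2*erfi(sqrt(3)*x/2)


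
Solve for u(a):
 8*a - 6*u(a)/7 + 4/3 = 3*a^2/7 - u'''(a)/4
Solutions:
 u(a) = C3*exp(2*3^(1/3)*7^(2/3)*a/7) - a^2/2 + 28*a/3 + (C1*sin(3^(5/6)*7^(2/3)*a/7) + C2*cos(3^(5/6)*7^(2/3)*a/7))*exp(-3^(1/3)*7^(2/3)*a/7) + 14/9


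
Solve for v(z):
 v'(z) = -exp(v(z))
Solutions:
 v(z) = log(1/(C1 + z))


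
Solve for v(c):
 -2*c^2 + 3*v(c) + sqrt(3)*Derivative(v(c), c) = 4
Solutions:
 v(c) = C1*exp(-sqrt(3)*c) + 2*c^2/3 - 4*sqrt(3)*c/9 + 16/9


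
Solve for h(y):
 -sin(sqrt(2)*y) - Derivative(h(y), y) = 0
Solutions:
 h(y) = C1 + sqrt(2)*cos(sqrt(2)*y)/2


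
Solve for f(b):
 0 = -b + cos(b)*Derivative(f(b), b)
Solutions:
 f(b) = C1 + Integral(b/cos(b), b)


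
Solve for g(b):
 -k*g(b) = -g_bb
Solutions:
 g(b) = C1*exp(-b*sqrt(k)) + C2*exp(b*sqrt(k))


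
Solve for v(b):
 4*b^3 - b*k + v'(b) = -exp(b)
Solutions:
 v(b) = C1 - b^4 + b^2*k/2 - exp(b)


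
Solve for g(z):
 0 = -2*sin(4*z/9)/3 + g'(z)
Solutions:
 g(z) = C1 - 3*cos(4*z/9)/2


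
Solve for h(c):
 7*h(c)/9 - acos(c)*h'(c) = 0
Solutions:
 h(c) = C1*exp(7*Integral(1/acos(c), c)/9)


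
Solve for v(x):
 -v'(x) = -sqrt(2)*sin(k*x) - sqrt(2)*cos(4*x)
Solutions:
 v(x) = C1 + sqrt(2)*sin(4*x)/4 - sqrt(2)*cos(k*x)/k


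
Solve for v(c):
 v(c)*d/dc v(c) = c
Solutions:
 v(c) = -sqrt(C1 + c^2)
 v(c) = sqrt(C1 + c^2)


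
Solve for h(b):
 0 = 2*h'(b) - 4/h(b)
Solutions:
 h(b) = -sqrt(C1 + 4*b)
 h(b) = sqrt(C1 + 4*b)


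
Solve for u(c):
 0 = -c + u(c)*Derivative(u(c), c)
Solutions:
 u(c) = -sqrt(C1 + c^2)
 u(c) = sqrt(C1 + c^2)


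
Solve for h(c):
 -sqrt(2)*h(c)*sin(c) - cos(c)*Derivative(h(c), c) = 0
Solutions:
 h(c) = C1*cos(c)^(sqrt(2))


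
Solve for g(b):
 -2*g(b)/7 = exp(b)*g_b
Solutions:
 g(b) = C1*exp(2*exp(-b)/7)


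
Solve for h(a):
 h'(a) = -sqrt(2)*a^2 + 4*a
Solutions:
 h(a) = C1 - sqrt(2)*a^3/3 + 2*a^2


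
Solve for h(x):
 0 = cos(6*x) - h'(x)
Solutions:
 h(x) = C1 + sin(6*x)/6


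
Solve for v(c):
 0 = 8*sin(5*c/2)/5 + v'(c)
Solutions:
 v(c) = C1 + 16*cos(5*c/2)/25


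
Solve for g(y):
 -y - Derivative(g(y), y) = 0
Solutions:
 g(y) = C1 - y^2/2


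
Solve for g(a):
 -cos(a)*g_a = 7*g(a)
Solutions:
 g(a) = C1*sqrt(sin(a) - 1)*(sin(a)^3 - 3*sin(a)^2 + 3*sin(a) - 1)/(sqrt(sin(a) + 1)*(sin(a)^3 + 3*sin(a)^2 + 3*sin(a) + 1))


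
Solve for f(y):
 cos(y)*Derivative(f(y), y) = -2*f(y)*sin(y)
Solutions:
 f(y) = C1*cos(y)^2


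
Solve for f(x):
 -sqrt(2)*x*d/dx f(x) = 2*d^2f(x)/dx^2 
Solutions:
 f(x) = C1 + C2*erf(2^(1/4)*x/2)


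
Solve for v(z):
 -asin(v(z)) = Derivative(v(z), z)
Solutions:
 Integral(1/asin(_y), (_y, v(z))) = C1 - z


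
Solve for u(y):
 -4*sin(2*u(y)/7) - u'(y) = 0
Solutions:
 4*y + 7*log(cos(2*u(y)/7) - 1)/4 - 7*log(cos(2*u(y)/7) + 1)/4 = C1


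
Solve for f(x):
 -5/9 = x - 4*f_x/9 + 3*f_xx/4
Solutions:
 f(x) = C1 + C2*exp(16*x/27) + 9*x^2/8 + 323*x/64


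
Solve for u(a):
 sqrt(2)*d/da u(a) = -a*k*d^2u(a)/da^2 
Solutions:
 u(a) = C1 + a^(((re(k) - sqrt(2))*re(k) + im(k)^2)/(re(k)^2 + im(k)^2))*(C2*sin(sqrt(2)*log(a)*Abs(im(k))/(re(k)^2 + im(k)^2)) + C3*cos(sqrt(2)*log(a)*im(k)/(re(k)^2 + im(k)^2)))


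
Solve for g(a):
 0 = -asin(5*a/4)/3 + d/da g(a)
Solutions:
 g(a) = C1 + a*asin(5*a/4)/3 + sqrt(16 - 25*a^2)/15


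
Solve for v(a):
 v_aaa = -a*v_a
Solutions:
 v(a) = C1 + Integral(C2*airyai(-a) + C3*airybi(-a), a)


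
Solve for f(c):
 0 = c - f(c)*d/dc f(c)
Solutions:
 f(c) = -sqrt(C1 + c^2)
 f(c) = sqrt(C1 + c^2)


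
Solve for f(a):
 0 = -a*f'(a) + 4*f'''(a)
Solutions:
 f(a) = C1 + Integral(C2*airyai(2^(1/3)*a/2) + C3*airybi(2^(1/3)*a/2), a)


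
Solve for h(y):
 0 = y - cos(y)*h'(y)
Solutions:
 h(y) = C1 + Integral(y/cos(y), y)


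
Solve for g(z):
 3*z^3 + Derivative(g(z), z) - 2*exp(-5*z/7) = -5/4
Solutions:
 g(z) = C1 - 3*z^4/4 - 5*z/4 - 14*exp(-5*z/7)/5


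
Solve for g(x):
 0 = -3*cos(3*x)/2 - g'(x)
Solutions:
 g(x) = C1 - sin(3*x)/2


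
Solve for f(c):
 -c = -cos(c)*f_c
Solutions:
 f(c) = C1 + Integral(c/cos(c), c)


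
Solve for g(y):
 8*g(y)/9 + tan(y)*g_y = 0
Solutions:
 g(y) = C1/sin(y)^(8/9)


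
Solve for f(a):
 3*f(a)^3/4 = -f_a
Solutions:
 f(a) = -sqrt(2)*sqrt(-1/(C1 - 3*a))
 f(a) = sqrt(2)*sqrt(-1/(C1 - 3*a))


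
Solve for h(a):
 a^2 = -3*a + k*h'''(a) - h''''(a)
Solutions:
 h(a) = C1 + C2*a + C3*a^2 + C4*exp(a*k) + a^5/(60*k) + a^4*(3 + 2/k)/(24*k) + a^3*(3 + 2/k)/(6*k^2)


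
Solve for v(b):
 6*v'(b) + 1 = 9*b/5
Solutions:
 v(b) = C1 + 3*b^2/20 - b/6


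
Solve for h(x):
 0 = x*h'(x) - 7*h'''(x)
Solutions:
 h(x) = C1 + Integral(C2*airyai(7^(2/3)*x/7) + C3*airybi(7^(2/3)*x/7), x)


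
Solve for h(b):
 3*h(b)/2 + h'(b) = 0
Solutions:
 h(b) = C1*exp(-3*b/2)


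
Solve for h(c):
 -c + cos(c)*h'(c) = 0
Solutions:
 h(c) = C1 + Integral(c/cos(c), c)


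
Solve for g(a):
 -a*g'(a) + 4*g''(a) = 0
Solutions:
 g(a) = C1 + C2*erfi(sqrt(2)*a/4)


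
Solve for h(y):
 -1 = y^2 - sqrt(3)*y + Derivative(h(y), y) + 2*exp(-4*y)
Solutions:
 h(y) = C1 - y^3/3 + sqrt(3)*y^2/2 - y + exp(-4*y)/2


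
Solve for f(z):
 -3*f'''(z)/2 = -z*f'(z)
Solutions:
 f(z) = C1 + Integral(C2*airyai(2^(1/3)*3^(2/3)*z/3) + C3*airybi(2^(1/3)*3^(2/3)*z/3), z)


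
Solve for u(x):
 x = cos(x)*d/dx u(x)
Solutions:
 u(x) = C1 + Integral(x/cos(x), x)


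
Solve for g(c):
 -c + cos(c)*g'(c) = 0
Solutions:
 g(c) = C1 + Integral(c/cos(c), c)


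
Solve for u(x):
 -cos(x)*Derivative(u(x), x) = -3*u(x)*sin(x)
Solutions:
 u(x) = C1/cos(x)^3


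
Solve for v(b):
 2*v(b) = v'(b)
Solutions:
 v(b) = C1*exp(2*b)


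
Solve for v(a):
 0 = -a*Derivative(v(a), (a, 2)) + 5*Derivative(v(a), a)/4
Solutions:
 v(a) = C1 + C2*a^(9/4)


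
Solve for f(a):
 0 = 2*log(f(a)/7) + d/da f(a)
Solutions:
 -Integral(1/(-log(_y) + log(7)), (_y, f(a)))/2 = C1 - a


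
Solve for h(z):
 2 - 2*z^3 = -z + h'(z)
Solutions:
 h(z) = C1 - z^4/2 + z^2/2 + 2*z


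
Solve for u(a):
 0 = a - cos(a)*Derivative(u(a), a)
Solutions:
 u(a) = C1 + Integral(a/cos(a), a)


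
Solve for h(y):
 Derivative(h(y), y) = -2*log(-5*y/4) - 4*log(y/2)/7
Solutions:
 h(y) = C1 - 18*y*log(y)/7 + y*(-2*log(5) + 18/7 + 32*log(2)/7 - 2*I*pi)


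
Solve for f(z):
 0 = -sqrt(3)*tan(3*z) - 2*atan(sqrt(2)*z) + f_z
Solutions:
 f(z) = C1 + 2*z*atan(sqrt(2)*z) - sqrt(2)*log(2*z^2 + 1)/2 - sqrt(3)*log(cos(3*z))/3


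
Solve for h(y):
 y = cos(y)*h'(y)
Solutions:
 h(y) = C1 + Integral(y/cos(y), y)


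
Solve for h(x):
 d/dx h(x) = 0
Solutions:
 h(x) = C1


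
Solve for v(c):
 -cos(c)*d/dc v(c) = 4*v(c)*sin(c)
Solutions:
 v(c) = C1*cos(c)^4


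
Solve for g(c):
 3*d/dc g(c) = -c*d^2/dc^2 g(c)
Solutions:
 g(c) = C1 + C2/c^2


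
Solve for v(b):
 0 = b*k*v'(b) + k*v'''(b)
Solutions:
 v(b) = C1 + Integral(C2*airyai(-b) + C3*airybi(-b), b)


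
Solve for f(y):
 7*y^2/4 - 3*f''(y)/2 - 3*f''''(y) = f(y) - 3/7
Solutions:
 f(y) = 7*y^2/4 + (C1*sin(3^(3/4)*y*cos(atan(sqrt(39)/3)/2)/3) + C2*cos(3^(3/4)*y*cos(atan(sqrt(39)/3)/2)/3))*exp(-3^(3/4)*y*sin(atan(sqrt(39)/3)/2)/3) + (C3*sin(3^(3/4)*y*cos(atan(sqrt(39)/3)/2)/3) + C4*cos(3^(3/4)*y*cos(atan(sqrt(39)/3)/2)/3))*exp(3^(3/4)*y*sin(atan(sqrt(39)/3)/2)/3) - 135/28


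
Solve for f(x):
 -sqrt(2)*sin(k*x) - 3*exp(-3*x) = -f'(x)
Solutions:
 f(x) = C1 - exp(-3*x) - sqrt(2)*cos(k*x)/k


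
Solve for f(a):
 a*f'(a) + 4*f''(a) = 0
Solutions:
 f(a) = C1 + C2*erf(sqrt(2)*a/4)


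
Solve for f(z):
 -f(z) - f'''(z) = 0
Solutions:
 f(z) = C3*exp(-z) + (C1*sin(sqrt(3)*z/2) + C2*cos(sqrt(3)*z/2))*exp(z/2)


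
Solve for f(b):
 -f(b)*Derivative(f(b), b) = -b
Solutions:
 f(b) = -sqrt(C1 + b^2)
 f(b) = sqrt(C1 + b^2)


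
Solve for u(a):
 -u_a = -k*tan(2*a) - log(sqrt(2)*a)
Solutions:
 u(a) = C1 + a*log(a) - a + a*log(2)/2 - k*log(cos(2*a))/2


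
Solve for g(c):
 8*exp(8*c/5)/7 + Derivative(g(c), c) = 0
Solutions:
 g(c) = C1 - 5*exp(8*c/5)/7


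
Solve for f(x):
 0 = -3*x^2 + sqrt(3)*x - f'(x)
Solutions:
 f(x) = C1 - x^3 + sqrt(3)*x^2/2


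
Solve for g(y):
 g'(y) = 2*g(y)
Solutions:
 g(y) = C1*exp(2*y)


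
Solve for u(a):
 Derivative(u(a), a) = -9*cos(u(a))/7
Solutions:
 9*a/7 - log(sin(u(a)) - 1)/2 + log(sin(u(a)) + 1)/2 = C1


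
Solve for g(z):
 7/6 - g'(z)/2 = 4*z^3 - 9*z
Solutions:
 g(z) = C1 - 2*z^4 + 9*z^2 + 7*z/3


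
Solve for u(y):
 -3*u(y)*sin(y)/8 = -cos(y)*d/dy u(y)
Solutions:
 u(y) = C1/cos(y)^(3/8)


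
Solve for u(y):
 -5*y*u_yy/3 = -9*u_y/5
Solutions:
 u(y) = C1 + C2*y^(52/25)


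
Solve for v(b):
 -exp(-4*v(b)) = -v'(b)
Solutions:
 v(b) = log(-I*(C1 + 4*b)^(1/4))
 v(b) = log(I*(C1 + 4*b)^(1/4))
 v(b) = log(-(C1 + 4*b)^(1/4))
 v(b) = log(C1 + 4*b)/4


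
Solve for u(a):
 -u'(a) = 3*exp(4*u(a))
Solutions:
 u(a) = log(-I*(1/(C1 + 12*a))^(1/4))
 u(a) = log(I*(1/(C1 + 12*a))^(1/4))
 u(a) = log(-(1/(C1 + 12*a))^(1/4))
 u(a) = log(1/(C1 + 12*a))/4


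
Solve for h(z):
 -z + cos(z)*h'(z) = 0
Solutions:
 h(z) = C1 + Integral(z/cos(z), z)


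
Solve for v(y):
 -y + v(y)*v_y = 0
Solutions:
 v(y) = -sqrt(C1 + y^2)
 v(y) = sqrt(C1 + y^2)


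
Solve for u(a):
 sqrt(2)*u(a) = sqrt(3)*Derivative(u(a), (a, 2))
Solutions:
 u(a) = C1*exp(-2^(1/4)*3^(3/4)*a/3) + C2*exp(2^(1/4)*3^(3/4)*a/3)


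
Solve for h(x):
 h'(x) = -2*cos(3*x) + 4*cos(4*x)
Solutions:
 h(x) = C1 - 2*sin(3*x)/3 + sin(4*x)


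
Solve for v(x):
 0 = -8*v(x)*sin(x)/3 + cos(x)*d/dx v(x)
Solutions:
 v(x) = C1/cos(x)^(8/3)


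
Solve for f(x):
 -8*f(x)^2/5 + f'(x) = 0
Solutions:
 f(x) = -5/(C1 + 8*x)


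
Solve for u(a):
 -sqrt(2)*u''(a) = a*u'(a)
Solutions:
 u(a) = C1 + C2*erf(2^(1/4)*a/2)


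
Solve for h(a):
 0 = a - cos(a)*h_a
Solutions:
 h(a) = C1 + Integral(a/cos(a), a)


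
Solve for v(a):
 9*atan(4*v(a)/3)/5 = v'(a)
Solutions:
 Integral(1/atan(4*_y/3), (_y, v(a))) = C1 + 9*a/5


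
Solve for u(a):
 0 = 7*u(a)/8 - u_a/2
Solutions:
 u(a) = C1*exp(7*a/4)


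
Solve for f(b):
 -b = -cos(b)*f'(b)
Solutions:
 f(b) = C1 + Integral(b/cos(b), b)


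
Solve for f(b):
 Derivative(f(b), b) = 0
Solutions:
 f(b) = C1


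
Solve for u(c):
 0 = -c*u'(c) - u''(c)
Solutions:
 u(c) = C1 + C2*erf(sqrt(2)*c/2)


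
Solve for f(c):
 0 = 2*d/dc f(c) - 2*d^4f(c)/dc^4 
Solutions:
 f(c) = C1 + C4*exp(c) + (C2*sin(sqrt(3)*c/2) + C3*cos(sqrt(3)*c/2))*exp(-c/2)


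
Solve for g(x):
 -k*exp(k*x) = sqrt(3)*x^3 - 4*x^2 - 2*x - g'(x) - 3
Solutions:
 g(x) = C1 + sqrt(3)*x^4/4 - 4*x^3/3 - x^2 - 3*x + exp(k*x)


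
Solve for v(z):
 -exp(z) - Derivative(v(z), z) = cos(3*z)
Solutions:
 v(z) = C1 - exp(z) - sin(3*z)/3


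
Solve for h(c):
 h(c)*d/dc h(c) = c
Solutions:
 h(c) = -sqrt(C1 + c^2)
 h(c) = sqrt(C1 + c^2)


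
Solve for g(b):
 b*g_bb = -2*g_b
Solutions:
 g(b) = C1 + C2/b


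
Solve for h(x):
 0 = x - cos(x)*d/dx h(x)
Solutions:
 h(x) = C1 + Integral(x/cos(x), x)


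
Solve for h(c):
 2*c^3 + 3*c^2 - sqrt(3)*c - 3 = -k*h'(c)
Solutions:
 h(c) = C1 - c^4/(2*k) - c^3/k + sqrt(3)*c^2/(2*k) + 3*c/k


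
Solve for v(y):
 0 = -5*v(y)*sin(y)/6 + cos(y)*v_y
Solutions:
 v(y) = C1/cos(y)^(5/6)


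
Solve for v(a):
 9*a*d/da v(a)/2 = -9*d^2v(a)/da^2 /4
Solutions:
 v(a) = C1 + C2*erf(a)


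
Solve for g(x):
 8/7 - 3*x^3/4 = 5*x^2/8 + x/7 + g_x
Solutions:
 g(x) = C1 - 3*x^4/16 - 5*x^3/24 - x^2/14 + 8*x/7


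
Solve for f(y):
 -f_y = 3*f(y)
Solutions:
 f(y) = C1*exp(-3*y)


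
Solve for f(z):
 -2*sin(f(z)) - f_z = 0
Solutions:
 f(z) = -acos((-C1 - exp(4*z))/(C1 - exp(4*z))) + 2*pi
 f(z) = acos((-C1 - exp(4*z))/(C1 - exp(4*z)))


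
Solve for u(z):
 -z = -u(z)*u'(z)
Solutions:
 u(z) = -sqrt(C1 + z^2)
 u(z) = sqrt(C1 + z^2)


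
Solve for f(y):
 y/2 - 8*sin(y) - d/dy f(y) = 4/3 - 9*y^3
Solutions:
 f(y) = C1 + 9*y^4/4 + y^2/4 - 4*y/3 + 8*cos(y)


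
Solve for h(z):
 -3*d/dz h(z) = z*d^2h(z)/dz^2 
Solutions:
 h(z) = C1 + C2/z^2


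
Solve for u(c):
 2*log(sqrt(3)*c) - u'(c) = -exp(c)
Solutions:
 u(c) = C1 + 2*c*log(c) + c*(-2 + log(3)) + exp(c)


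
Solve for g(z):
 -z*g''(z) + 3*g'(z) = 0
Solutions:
 g(z) = C1 + C2*z^4


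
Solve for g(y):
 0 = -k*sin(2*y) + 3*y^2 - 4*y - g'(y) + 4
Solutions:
 g(y) = C1 + k*cos(2*y)/2 + y^3 - 2*y^2 + 4*y


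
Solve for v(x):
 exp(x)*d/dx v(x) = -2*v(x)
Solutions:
 v(x) = C1*exp(2*exp(-x))


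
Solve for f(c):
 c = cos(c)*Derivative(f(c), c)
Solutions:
 f(c) = C1 + Integral(c/cos(c), c)


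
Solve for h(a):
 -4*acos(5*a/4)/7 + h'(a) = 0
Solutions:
 h(a) = C1 + 4*a*acos(5*a/4)/7 - 4*sqrt(16 - 25*a^2)/35


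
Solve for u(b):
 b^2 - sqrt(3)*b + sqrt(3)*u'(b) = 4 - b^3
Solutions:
 u(b) = C1 - sqrt(3)*b^4/12 - sqrt(3)*b^3/9 + b^2/2 + 4*sqrt(3)*b/3


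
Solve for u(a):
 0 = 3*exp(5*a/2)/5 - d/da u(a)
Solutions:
 u(a) = C1 + 6*exp(5*a/2)/25


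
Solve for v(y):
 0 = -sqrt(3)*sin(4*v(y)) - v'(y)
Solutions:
 v(y) = -acos((-C1 - exp(8*sqrt(3)*y))/(C1 - exp(8*sqrt(3)*y)))/4 + pi/2
 v(y) = acos((-C1 - exp(8*sqrt(3)*y))/(C1 - exp(8*sqrt(3)*y)))/4


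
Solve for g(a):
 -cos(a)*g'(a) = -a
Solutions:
 g(a) = C1 + Integral(a/cos(a), a)


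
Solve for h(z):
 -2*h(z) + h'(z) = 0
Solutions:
 h(z) = C1*exp(2*z)


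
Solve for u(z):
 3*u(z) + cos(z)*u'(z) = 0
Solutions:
 u(z) = C1*(sin(z) - 1)^(3/2)/(sin(z) + 1)^(3/2)


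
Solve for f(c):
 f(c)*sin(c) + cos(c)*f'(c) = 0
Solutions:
 f(c) = C1*cos(c)


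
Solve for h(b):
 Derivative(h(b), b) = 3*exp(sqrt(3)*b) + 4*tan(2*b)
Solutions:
 h(b) = C1 + sqrt(3)*exp(sqrt(3)*b) - 2*log(cos(2*b))


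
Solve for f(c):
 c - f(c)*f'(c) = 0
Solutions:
 f(c) = -sqrt(C1 + c^2)
 f(c) = sqrt(C1 + c^2)


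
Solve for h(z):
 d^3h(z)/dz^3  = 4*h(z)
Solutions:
 h(z) = C3*exp(2^(2/3)*z) + (C1*sin(2^(2/3)*sqrt(3)*z/2) + C2*cos(2^(2/3)*sqrt(3)*z/2))*exp(-2^(2/3)*z/2)


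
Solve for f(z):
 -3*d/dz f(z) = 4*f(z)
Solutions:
 f(z) = C1*exp(-4*z/3)


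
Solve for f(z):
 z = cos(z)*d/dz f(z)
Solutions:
 f(z) = C1 + Integral(z/cos(z), z)


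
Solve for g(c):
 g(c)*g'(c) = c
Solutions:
 g(c) = -sqrt(C1 + c^2)
 g(c) = sqrt(C1 + c^2)


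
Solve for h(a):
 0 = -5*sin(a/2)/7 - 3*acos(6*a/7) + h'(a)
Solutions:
 h(a) = C1 + 3*a*acos(6*a/7) - sqrt(49 - 36*a^2)/2 - 10*cos(a/2)/7


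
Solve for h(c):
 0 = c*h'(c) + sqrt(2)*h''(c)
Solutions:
 h(c) = C1 + C2*erf(2^(1/4)*c/2)


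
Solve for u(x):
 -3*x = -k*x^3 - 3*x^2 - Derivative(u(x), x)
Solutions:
 u(x) = C1 - k*x^4/4 - x^3 + 3*x^2/2


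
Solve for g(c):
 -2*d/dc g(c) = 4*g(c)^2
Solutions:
 g(c) = 1/(C1 + 2*c)


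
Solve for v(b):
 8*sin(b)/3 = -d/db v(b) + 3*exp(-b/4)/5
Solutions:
 v(b) = C1 + 8*cos(b)/3 - 12*exp(-b/4)/5


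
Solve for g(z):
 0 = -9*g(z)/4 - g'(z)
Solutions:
 g(z) = C1*exp(-9*z/4)


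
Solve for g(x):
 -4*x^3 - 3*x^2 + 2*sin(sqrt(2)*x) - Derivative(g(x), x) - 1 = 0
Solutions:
 g(x) = C1 - x^4 - x^3 - x - sqrt(2)*cos(sqrt(2)*x)


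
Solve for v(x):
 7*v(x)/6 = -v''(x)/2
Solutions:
 v(x) = C1*sin(sqrt(21)*x/3) + C2*cos(sqrt(21)*x/3)


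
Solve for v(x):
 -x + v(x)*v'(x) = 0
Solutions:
 v(x) = -sqrt(C1 + x^2)
 v(x) = sqrt(C1 + x^2)


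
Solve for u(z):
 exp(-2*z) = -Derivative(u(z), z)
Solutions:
 u(z) = C1 + exp(-2*z)/2


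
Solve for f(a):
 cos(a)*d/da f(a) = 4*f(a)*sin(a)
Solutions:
 f(a) = C1/cos(a)^4


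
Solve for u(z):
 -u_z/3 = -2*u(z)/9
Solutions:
 u(z) = C1*exp(2*z/3)


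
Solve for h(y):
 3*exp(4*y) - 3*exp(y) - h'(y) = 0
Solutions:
 h(y) = C1 + 3*exp(4*y)/4 - 3*exp(y)


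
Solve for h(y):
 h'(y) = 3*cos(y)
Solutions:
 h(y) = C1 + 3*sin(y)


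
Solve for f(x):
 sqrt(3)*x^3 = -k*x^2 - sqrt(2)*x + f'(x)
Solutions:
 f(x) = C1 + k*x^3/3 + sqrt(3)*x^4/4 + sqrt(2)*x^2/2


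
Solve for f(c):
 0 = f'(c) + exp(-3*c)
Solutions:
 f(c) = C1 + exp(-3*c)/3


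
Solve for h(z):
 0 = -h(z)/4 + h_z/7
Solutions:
 h(z) = C1*exp(7*z/4)


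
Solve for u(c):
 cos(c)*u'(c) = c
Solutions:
 u(c) = C1 + Integral(c/cos(c), c)


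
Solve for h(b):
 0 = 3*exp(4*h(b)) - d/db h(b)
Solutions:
 h(b) = log(-(-1/(C1 + 12*b))^(1/4))
 h(b) = log(-1/(C1 + 12*b))/4
 h(b) = log(-I*(-1/(C1 + 12*b))^(1/4))
 h(b) = log(I*(-1/(C1 + 12*b))^(1/4))


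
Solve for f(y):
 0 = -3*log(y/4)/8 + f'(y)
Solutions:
 f(y) = C1 + 3*y*log(y)/8 - 3*y*log(2)/4 - 3*y/8


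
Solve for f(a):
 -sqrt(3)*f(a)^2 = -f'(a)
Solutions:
 f(a) = -1/(C1 + sqrt(3)*a)


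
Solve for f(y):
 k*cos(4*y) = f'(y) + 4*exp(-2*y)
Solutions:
 f(y) = C1 + k*sin(4*y)/4 + 2*exp(-2*y)


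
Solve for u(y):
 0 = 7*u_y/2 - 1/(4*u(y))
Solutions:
 u(y) = -sqrt(C1 + 7*y)/7
 u(y) = sqrt(C1 + 7*y)/7


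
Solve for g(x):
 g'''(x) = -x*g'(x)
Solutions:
 g(x) = C1 + Integral(C2*airyai(-x) + C3*airybi(-x), x)


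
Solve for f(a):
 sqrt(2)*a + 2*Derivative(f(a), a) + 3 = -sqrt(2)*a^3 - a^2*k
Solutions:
 f(a) = C1 - sqrt(2)*a^4/8 - a^3*k/6 - sqrt(2)*a^2/4 - 3*a/2


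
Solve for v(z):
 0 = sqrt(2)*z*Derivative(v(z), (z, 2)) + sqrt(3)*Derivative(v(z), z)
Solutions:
 v(z) = C1 + C2*z^(1 - sqrt(6)/2)


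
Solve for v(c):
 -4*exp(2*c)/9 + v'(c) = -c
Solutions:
 v(c) = C1 - c^2/2 + 2*exp(2*c)/9


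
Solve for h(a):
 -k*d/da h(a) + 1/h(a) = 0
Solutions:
 h(a) = -sqrt(C1 + 2*a/k)
 h(a) = sqrt(C1 + 2*a/k)


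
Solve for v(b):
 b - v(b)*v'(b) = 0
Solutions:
 v(b) = -sqrt(C1 + b^2)
 v(b) = sqrt(C1 + b^2)


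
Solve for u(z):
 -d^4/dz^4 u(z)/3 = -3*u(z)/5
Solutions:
 u(z) = C1*exp(-sqrt(3)*5^(3/4)*z/5) + C2*exp(sqrt(3)*5^(3/4)*z/5) + C3*sin(sqrt(3)*5^(3/4)*z/5) + C4*cos(sqrt(3)*5^(3/4)*z/5)


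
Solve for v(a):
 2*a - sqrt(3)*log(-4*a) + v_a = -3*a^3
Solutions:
 v(a) = C1 - 3*a^4/4 - a^2 + sqrt(3)*a*log(-a) + sqrt(3)*a*(-1 + 2*log(2))


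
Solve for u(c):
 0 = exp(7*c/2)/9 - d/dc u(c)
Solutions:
 u(c) = C1 + 2*exp(7*c/2)/63


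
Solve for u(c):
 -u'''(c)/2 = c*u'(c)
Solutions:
 u(c) = C1 + Integral(C2*airyai(-2^(1/3)*c) + C3*airybi(-2^(1/3)*c), c)


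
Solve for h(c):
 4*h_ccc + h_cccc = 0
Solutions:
 h(c) = C1 + C2*c + C3*c^2 + C4*exp(-4*c)


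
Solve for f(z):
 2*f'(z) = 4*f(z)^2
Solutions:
 f(z) = -1/(C1 + 2*z)


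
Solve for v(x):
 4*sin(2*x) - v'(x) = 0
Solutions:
 v(x) = C1 - 2*cos(2*x)


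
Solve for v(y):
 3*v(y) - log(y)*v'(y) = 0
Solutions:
 v(y) = C1*exp(3*li(y))


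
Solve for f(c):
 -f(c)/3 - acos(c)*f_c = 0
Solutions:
 f(c) = C1*exp(-Integral(1/acos(c), c)/3)


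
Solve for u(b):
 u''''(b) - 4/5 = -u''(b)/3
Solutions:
 u(b) = C1 + C2*b + C3*sin(sqrt(3)*b/3) + C4*cos(sqrt(3)*b/3) + 6*b^2/5


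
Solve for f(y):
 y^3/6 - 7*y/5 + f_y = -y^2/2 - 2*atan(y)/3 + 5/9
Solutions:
 f(y) = C1 - y^4/24 - y^3/6 + 7*y^2/10 - 2*y*atan(y)/3 + 5*y/9 + log(y^2 + 1)/3


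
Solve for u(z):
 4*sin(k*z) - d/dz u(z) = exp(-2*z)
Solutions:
 u(z) = C1 + exp(-2*z)/2 - 4*cos(k*z)/k


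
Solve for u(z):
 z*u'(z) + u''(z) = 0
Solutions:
 u(z) = C1 + C2*erf(sqrt(2)*z/2)


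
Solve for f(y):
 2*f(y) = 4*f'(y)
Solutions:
 f(y) = C1*exp(y/2)


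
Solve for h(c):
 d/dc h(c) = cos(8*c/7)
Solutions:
 h(c) = C1 + 7*sin(8*c/7)/8


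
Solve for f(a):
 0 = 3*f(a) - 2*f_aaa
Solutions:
 f(a) = C3*exp(2^(2/3)*3^(1/3)*a/2) + (C1*sin(2^(2/3)*3^(5/6)*a/4) + C2*cos(2^(2/3)*3^(5/6)*a/4))*exp(-2^(2/3)*3^(1/3)*a/4)


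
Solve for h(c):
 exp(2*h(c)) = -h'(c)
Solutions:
 h(c) = log(-sqrt(-1/(C1 - c))) - log(2)/2
 h(c) = log(-1/(C1 - c))/2 - log(2)/2


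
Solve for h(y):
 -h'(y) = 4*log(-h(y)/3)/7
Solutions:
 7*Integral(1/(log(-_y) - log(3)), (_y, h(y)))/4 = C1 - y


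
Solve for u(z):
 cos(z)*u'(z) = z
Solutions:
 u(z) = C1 + Integral(z/cos(z), z)


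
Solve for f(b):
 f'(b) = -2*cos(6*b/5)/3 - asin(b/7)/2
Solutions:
 f(b) = C1 - b*asin(b/7)/2 - sqrt(49 - b^2)/2 - 5*sin(6*b/5)/9


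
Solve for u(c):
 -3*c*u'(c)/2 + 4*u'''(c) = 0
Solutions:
 u(c) = C1 + Integral(C2*airyai(3^(1/3)*c/2) + C3*airybi(3^(1/3)*c/2), c)


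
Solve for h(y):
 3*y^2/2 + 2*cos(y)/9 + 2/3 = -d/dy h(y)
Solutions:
 h(y) = C1 - y^3/2 - 2*y/3 - 2*sin(y)/9


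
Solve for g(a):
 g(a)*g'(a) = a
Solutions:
 g(a) = -sqrt(C1 + a^2)
 g(a) = sqrt(C1 + a^2)


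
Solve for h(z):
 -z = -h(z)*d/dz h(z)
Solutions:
 h(z) = -sqrt(C1 + z^2)
 h(z) = sqrt(C1 + z^2)


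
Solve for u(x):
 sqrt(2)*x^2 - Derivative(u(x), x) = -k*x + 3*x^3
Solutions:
 u(x) = C1 + k*x^2/2 - 3*x^4/4 + sqrt(2)*x^3/3


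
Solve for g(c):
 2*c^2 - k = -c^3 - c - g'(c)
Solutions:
 g(c) = C1 - c^4/4 - 2*c^3/3 - c^2/2 + c*k


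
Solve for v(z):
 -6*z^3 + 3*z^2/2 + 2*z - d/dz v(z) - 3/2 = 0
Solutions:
 v(z) = C1 - 3*z^4/2 + z^3/2 + z^2 - 3*z/2


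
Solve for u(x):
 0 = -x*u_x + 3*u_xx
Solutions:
 u(x) = C1 + C2*erfi(sqrt(6)*x/6)


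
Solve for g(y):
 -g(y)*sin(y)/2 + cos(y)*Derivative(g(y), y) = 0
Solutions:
 g(y) = C1/sqrt(cos(y))


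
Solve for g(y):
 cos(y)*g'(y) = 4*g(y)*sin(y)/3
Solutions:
 g(y) = C1/cos(y)^(4/3)


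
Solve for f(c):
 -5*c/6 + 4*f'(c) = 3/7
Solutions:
 f(c) = C1 + 5*c^2/48 + 3*c/28


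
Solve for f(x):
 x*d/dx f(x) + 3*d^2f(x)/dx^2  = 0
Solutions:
 f(x) = C1 + C2*erf(sqrt(6)*x/6)


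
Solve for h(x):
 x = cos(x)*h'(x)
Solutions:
 h(x) = C1 + Integral(x/cos(x), x)


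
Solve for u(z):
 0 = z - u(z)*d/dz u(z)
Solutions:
 u(z) = -sqrt(C1 + z^2)
 u(z) = sqrt(C1 + z^2)


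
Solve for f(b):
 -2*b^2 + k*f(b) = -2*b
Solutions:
 f(b) = 2*b*(b - 1)/k


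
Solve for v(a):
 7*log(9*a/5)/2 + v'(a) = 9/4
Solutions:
 v(a) = C1 - 7*a*log(a)/2 - 7*a*log(3) + 7*a*log(5)/2 + 23*a/4


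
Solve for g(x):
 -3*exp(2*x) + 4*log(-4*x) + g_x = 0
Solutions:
 g(x) = C1 - 4*x*log(-x) + 4*x*(1 - 2*log(2)) + 3*exp(2*x)/2


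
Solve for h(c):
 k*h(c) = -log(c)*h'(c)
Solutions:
 h(c) = C1*exp(-k*li(c))


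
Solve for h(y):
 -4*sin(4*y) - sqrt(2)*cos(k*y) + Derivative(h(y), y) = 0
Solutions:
 h(y) = C1 - cos(4*y) + sqrt(2)*sin(k*y)/k


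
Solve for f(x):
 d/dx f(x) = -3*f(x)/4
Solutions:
 f(x) = C1*exp(-3*x/4)


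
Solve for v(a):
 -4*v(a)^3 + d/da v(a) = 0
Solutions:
 v(a) = -sqrt(2)*sqrt(-1/(C1 + 4*a))/2
 v(a) = sqrt(2)*sqrt(-1/(C1 + 4*a))/2


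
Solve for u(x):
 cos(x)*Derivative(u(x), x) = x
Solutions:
 u(x) = C1 + Integral(x/cos(x), x)


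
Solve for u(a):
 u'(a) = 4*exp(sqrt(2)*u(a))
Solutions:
 u(a) = sqrt(2)*(2*log(-1/(C1 + 4*a)) - log(2))/4


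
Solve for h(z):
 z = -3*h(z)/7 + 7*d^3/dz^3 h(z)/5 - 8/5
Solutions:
 h(z) = C3*exp(105^(1/3)*z/7) - 7*z/3 + (C1*sin(3^(5/6)*35^(1/3)*z/14) + C2*cos(3^(5/6)*35^(1/3)*z/14))*exp(-105^(1/3)*z/14) - 56/15


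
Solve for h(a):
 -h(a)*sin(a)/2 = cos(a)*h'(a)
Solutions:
 h(a) = C1*sqrt(cos(a))


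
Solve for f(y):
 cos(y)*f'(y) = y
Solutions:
 f(y) = C1 + Integral(y/cos(y), y)


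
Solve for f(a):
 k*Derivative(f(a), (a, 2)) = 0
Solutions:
 f(a) = C1 + C2*a


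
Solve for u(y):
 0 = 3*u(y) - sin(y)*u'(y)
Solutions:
 u(y) = C1*(cos(y) - 1)^(3/2)/(cos(y) + 1)^(3/2)


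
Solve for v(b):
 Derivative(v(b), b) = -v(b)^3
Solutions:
 v(b) = -sqrt(2)*sqrt(-1/(C1 - b))/2
 v(b) = sqrt(2)*sqrt(-1/(C1 - b))/2


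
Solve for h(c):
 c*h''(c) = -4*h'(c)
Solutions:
 h(c) = C1 + C2/c^3


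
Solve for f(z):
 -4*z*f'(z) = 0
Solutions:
 f(z) = C1


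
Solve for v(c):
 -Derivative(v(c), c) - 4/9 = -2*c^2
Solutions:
 v(c) = C1 + 2*c^3/3 - 4*c/9


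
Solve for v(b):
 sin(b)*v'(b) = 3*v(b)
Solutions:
 v(b) = C1*(cos(b) - 1)^(3/2)/(cos(b) + 1)^(3/2)


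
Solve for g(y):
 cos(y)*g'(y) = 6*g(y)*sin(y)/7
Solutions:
 g(y) = C1/cos(y)^(6/7)


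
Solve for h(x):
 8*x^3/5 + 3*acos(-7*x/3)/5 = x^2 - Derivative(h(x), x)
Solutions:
 h(x) = C1 - 2*x^4/5 + x^3/3 - 3*x*acos(-7*x/3)/5 - 3*sqrt(9 - 49*x^2)/35


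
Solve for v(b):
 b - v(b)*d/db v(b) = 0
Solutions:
 v(b) = -sqrt(C1 + b^2)
 v(b) = sqrt(C1 + b^2)


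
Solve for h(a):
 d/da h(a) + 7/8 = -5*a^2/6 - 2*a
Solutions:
 h(a) = C1 - 5*a^3/18 - a^2 - 7*a/8


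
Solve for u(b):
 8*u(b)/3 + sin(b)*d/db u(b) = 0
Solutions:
 u(b) = C1*(cos(b) + 1)^(4/3)/(cos(b) - 1)^(4/3)


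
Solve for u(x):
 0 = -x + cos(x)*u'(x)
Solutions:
 u(x) = C1 + Integral(x/cos(x), x)


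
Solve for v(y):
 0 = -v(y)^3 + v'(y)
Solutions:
 v(y) = -sqrt(2)*sqrt(-1/(C1 + y))/2
 v(y) = sqrt(2)*sqrt(-1/(C1 + y))/2


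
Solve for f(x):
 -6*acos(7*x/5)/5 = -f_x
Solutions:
 f(x) = C1 + 6*x*acos(7*x/5)/5 - 6*sqrt(25 - 49*x^2)/35


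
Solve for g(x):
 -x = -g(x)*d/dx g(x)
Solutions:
 g(x) = -sqrt(C1 + x^2)
 g(x) = sqrt(C1 + x^2)


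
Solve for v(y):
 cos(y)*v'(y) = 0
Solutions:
 v(y) = C1


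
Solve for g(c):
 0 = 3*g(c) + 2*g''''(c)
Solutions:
 g(c) = (C1*sin(6^(1/4)*c/2) + C2*cos(6^(1/4)*c/2))*exp(-6^(1/4)*c/2) + (C3*sin(6^(1/4)*c/2) + C4*cos(6^(1/4)*c/2))*exp(6^(1/4)*c/2)


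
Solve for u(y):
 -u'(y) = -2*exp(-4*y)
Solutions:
 u(y) = C1 - exp(-4*y)/2


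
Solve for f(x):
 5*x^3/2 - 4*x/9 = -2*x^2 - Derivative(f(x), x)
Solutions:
 f(x) = C1 - 5*x^4/8 - 2*x^3/3 + 2*x^2/9


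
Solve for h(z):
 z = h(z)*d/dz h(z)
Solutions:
 h(z) = -sqrt(C1 + z^2)
 h(z) = sqrt(C1 + z^2)


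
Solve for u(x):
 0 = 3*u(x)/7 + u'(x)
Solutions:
 u(x) = C1*exp(-3*x/7)


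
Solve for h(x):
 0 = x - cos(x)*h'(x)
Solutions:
 h(x) = C1 + Integral(x/cos(x), x)


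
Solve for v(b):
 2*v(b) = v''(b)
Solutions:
 v(b) = C1*exp(-sqrt(2)*b) + C2*exp(sqrt(2)*b)


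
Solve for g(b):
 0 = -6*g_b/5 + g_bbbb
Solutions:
 g(b) = C1 + C4*exp(5^(2/3)*6^(1/3)*b/5) + (C2*sin(2^(1/3)*3^(5/6)*5^(2/3)*b/10) + C3*cos(2^(1/3)*3^(5/6)*5^(2/3)*b/10))*exp(-5^(2/3)*6^(1/3)*b/10)


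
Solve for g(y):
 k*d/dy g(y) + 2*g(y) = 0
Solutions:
 g(y) = C1*exp(-2*y/k)


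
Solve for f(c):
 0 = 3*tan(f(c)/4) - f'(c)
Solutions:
 f(c) = -4*asin(C1*exp(3*c/4)) + 4*pi
 f(c) = 4*asin(C1*exp(3*c/4))


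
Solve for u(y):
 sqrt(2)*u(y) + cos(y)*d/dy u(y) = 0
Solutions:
 u(y) = C1*(sin(y) - 1)^(sqrt(2)/2)/(sin(y) + 1)^(sqrt(2)/2)


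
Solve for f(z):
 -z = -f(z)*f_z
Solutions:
 f(z) = -sqrt(C1 + z^2)
 f(z) = sqrt(C1 + z^2)


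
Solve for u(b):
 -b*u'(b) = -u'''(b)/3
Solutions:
 u(b) = C1 + Integral(C2*airyai(3^(1/3)*b) + C3*airybi(3^(1/3)*b), b)


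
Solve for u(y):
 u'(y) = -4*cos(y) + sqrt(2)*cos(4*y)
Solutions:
 u(y) = C1 - 4*sin(y) + sqrt(2)*sin(4*y)/4


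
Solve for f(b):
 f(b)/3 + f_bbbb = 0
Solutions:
 f(b) = (C1*sin(sqrt(2)*3^(3/4)*b/6) + C2*cos(sqrt(2)*3^(3/4)*b/6))*exp(-sqrt(2)*3^(3/4)*b/6) + (C3*sin(sqrt(2)*3^(3/4)*b/6) + C4*cos(sqrt(2)*3^(3/4)*b/6))*exp(sqrt(2)*3^(3/4)*b/6)


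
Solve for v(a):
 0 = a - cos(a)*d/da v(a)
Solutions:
 v(a) = C1 + Integral(a/cos(a), a)


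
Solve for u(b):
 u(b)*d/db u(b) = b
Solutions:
 u(b) = -sqrt(C1 + b^2)
 u(b) = sqrt(C1 + b^2)


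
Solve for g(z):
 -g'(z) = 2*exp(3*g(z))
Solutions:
 g(z) = log((-3^(2/3) - 3*3^(1/6)*I)*(1/(C1 + 2*z))^(1/3)/6)
 g(z) = log((-3^(2/3) + 3*3^(1/6)*I)*(1/(C1 + 2*z))^(1/3)/6)
 g(z) = log(1/(C1 + 6*z))/3
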